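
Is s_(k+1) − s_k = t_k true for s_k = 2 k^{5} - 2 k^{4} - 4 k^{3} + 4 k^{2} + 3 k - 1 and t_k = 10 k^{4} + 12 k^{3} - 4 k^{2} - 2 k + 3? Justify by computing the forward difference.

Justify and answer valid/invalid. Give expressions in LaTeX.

s_(k+1) = 2*k**5 + 8*k**4 + 8*k**3 + k + 2
s_(k+1) − s_k = 10*k**4 + 12*k**3 - 4*k**2 - 2*k + 3
(s_(k+1) − s_k) − t_k = 0

valid; difference matches t_k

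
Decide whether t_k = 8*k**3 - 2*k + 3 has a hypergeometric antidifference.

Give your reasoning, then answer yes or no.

Step 1: r(k) = (-2*k + 8*(k + 1)**3 + 1)/(8*k**3 - 2*k + 3).
Normal form (A,B,C) = (1, 1, k**3 - k/4 + 3/8).
f must satisfy (1)·f(k+1) − (1)·f(k) = k**3 - k/4 + 3/8.
Degrees (0,0,3) ⇒ d ≤ 4.
Coefficient equations give f(k) = k*(2*k**3 - 4*k**2 + k + 4)/8.
Get s_k = R·t_k = k*(2*k**3 - 4*k**2 + k + 4) with R(k) = B(k−1)f(k)/C(k) = k*(2*k**3 - 4*k**2 + k + 4)/(8*k**3 - 2*k + 3).
Δs = 8*k**3 - 2*k + 3, as required.

Yes. s_k = k*(2*k**3 - 4*k**2 + k + 4).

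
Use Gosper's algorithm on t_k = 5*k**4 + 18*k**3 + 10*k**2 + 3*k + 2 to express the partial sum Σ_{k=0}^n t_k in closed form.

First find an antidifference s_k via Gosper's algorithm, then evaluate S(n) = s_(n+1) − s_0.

Compute t_(k+1)/t_k: get (5*k**4 + 38*k**3 + 94*k**2 + 97*k + 38)/(5*k**4 + 18*k**3 + 10*k**2 + 3*k + 2).
Gosper form: A/B · C(k+1)/C(k) with A=1, B=1, C=k**4 + 18*k**3/5 + 2*k**2 + 3*k/5 + 2/5.
Set up (1)·f(k+1) − (1)·f(k) − (k**4 + 18*k**3/5 + 2*k**2 + 3*k/5 + 2/5) = 0.
Degrees (0,0,4) ⇒ d ≤ 5.
Coefficient equations give f(k) = k*(k**4 + 2*k**3 - 4*k**2 + k + 2)/5.
Then R = B(k−1)f/C = k*(k**4 + 2*k**3 - 4*k**2 + k + 2)/(5*k**4 + 18*k**3 + 10*k**2 + 3*k + 2), so s_k = R(k)·t_k = k*(k**4 + 2*k**3 - 4*k**2 + k + 2).
s_(k+1) − s_k = 5*k**4 + 18*k**3 + 10*k**2 + 3*k + 2 = t_k.
s_(n+1) = n**5 + 7*n**4 + 14*n**3 + 11*n**2 + 5*n + 2 and s_(0) = 0, so S(n) = n**5 + 7*n**4 + 14*n**3 + 11*n**2 + 5*n + 2.

S(n) = n**5 + 7*n**4 + 14*n**3 + 11*n**2 + 5*n + 2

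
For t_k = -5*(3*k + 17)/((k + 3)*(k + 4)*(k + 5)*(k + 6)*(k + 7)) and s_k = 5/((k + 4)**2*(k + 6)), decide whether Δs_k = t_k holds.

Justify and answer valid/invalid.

Invalid: residual 5*(4*k**2 + 41*k + 103)/(k**7 + 34*k**6 + 490*k**5 + 3880*k**4 + 18229*k**3 + 50806*k**2 + 77760*k + 50400) ≠ 0.

s_(k+1) = 5/((k + 5)**2*(k + 7))
s_(k+1) − s_k = 5/((k + 5)**2*(k + 7)) - 5/((k + 4)**2*(k + 6))
(s_(k+1) − s_k) − t_k = 5*(4*k**2 + 41*k + 103)/(k**7 + 34*k**6 + 490*k**5 + 3880*k**4 + 18229*k**3 + 50806*k**2 + 77760*k + 50400)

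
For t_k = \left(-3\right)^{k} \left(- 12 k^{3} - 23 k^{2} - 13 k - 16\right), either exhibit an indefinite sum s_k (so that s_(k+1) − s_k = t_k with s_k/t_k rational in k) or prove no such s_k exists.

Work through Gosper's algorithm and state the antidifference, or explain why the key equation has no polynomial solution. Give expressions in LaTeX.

s_k = \left(-3\right)^{k} \left(3 k^{3} - k^{2} - 2 k + 4\right)

r(k) = 3*(-12*k**3 - 59*k**2 - 95*k - 64)/(12*k**3 + 23*k**2 + 13*k + 16) after simplifying.
Normal form (A,B,C) = (-3, 1, k**3 + 23*k**2/12 + 13*k/12 + 4/3).
f must satisfy (-3)·f(k+1) − (1)·f(k) = k**3 + 23*k**2/12 + 13*k/12 + 4/3.
Degrees (0,0,3) ⇒ d ≤ 3.
Match coefficients ⇒ f(k) = -(3*k**3 - k**2 - 2*k + 4)/12.
Certificate R = B(k−1)f/C = -(3*k**3 - k**2 - 2*k + 4)/(12*k**3 + 23*k**2 + 13*k + 16) gives s_k = (-3)**k*(3*k**3 - k**2 - 2*k + 4).
s_(k+1) − s_k = (-3)**k*(-12*k**3 - 23*k**2 - 13*k - 16) = t_k.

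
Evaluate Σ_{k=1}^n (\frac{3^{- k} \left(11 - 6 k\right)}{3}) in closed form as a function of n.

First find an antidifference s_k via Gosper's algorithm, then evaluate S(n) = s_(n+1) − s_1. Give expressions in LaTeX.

Compute t_(k+1)/t_k: get (6*k - 5)/(3*(6*k - 11)).
Take A(k)=1/3, B(k)=1, C(k)=k - 11/6.
f must satisfy (1/3)·f(k+1) − (1)·f(k) = k - 11/6.
Bound: deg f ≤ 1.
Solve for f: f(k) = -(3*k - 4)/2 (degree 1 ≤ 1).
Then R = B(k−1)f/C = -3*(3*k - 4)/(6*k - 11), so s_k = R(k)·t_k = (3*k - 4)/3**k.
Δs = (11 - 6*k)/(3*3**k), as required.
Evaluate: s_(n+1) = 3**(-n - 1)*(3*n - 1); subtract s_(1) = -1/3 ⇒ S(n) = 3**(-n - 1)*(3**n + 3*n - 1).

S(n) = 3^{- n - 1} \left(3^{n} + 3 n - 1\right)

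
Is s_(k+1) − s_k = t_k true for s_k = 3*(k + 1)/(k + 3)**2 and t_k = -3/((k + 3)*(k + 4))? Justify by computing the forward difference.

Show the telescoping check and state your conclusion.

s_(k+1) = 3*(k + 2)/(k + 4)**2
s_(k+1) − s_k = 3*(-k**2 - 3*k + 2)/(k**4 + 14*k**3 + 73*k**2 + 168*k + 144)
(s_(k+1) − s_k) − t_k = 6*(2*k + 7)/(k**4 + 14*k**3 + 73*k**2 + 168*k + 144)

Invalid: residual 6*(2*k + 7)/(k**4 + 14*k**3 + 73*k**2 + 168*k + 144) ≠ 0.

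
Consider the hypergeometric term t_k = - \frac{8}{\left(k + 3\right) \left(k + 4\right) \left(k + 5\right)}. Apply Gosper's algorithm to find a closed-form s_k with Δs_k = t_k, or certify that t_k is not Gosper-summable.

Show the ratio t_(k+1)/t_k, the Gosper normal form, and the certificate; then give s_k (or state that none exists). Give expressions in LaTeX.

t_(k+1)/t_k = (k + 3)/(k + 6).
Gosper form: A/B · C(k+1)/C(k) with A=k + 3, B=k + 6, C=1.
Set up (k + 3)·f(k+1) − (k + 5)·f(k) − (1) = 0.
From deg A=1, deg B=1, deg C=0: d=2.
Solving with deg f ≤ 2: f(k) = k*(k + 7)/24.
Get s_k = R·t_k = k*(-k - 7)/(3*(k + 3)*(k + 4)) with R(k) = B(k−1)f(k)/C(k) = k*(k + 5)*(k + 7)/24.
s_(k+1) − s_k = -8/(k**3 + 12*k**2 + 47*k + 60) = t_k.

s_k = \frac{k \left(- k - 7\right)}{3 \left(k + 3\right) \left(k + 4\right)}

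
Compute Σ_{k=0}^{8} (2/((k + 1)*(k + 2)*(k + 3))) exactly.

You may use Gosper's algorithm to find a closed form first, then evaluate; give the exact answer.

Σ = 27/55

r(k) = (k + 1)/(k + 4) after simplifying.
A = k + 1, B = k + 4, C = 1.
Solve (k + 1)·f(k+1) − (k + 3)·f(k) = 1.
Degrees (1,1,0) ⇒ d ≤ 2.
A polynomial solution: f(k) = k*(k + 3)/4.
So s_k = (B(k−1)f/C)·t_k = (k*(k + 3)**2/4)·t_k = k*(k + 3)/(2*(k + 1)*(k + 2)).
s_(k+1) − s_k = 2/(k**3 + 6*k**2 + 11*k + 6) = t_k.
Σ_(k=0)^(8) t_k = s_(9) − s_(0) = 27/55 − (0) = 27/55.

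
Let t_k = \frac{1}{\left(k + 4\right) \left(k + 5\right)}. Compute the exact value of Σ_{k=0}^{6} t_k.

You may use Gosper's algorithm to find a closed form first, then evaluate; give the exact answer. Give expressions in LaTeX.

Step 1: r(k) = (k + 4)/(k + 6).
Factor: A=k + 4; B=k + 6; C=1.
f must satisfy (k + 4)·f(k+1) − (k + 5)·f(k) = 1.
Degrees (1,1,0) ⇒ d ≤ 1.
Solving with deg f ≤ 1: f(k) = k/4.
So s_k = (B(k−1)f/C)·t_k = (k*(k + 5)/4)·t_k = k/(4*(k + 4)).
s_(k+1) − s_k = 1/(k**2 + 9*k + 20) = t_k.
Telescoping: Σ = s_(7) − s_(0) = 7/44 − (0) = 7/44.

Σ = 7/44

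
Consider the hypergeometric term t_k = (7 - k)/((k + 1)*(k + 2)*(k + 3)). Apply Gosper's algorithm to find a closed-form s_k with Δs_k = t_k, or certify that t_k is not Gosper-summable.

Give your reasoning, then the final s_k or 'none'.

Ratio r(k) = (k - 6)*(k + 1)/((k - 7)*(k + 4)).
So A=k + 1 and B=k + 4, with C=k - 7.
Solve (k + 1)·f(k+1) − (k + 3)·f(k) = k - 7.
d = 2 from the (1,1,1) case.
Solving with deg f ≤ 2: f(k) = -k*(3*k + 11)/2.
R(k) = B(k−1)·f(k)/C(k) = -k*(k + 3)*(3*k + 11)/(2*(k - 7)); s_k = R·t_k = k*(3*k + 11)/(2*(k + 1)*(k + 2)).
Δs = (7 - k)/(k**3 + 6*k**2 + 11*k + 6), as required.

s_k = k*(3*k + 11)/(2*(k + 1)*(k + 2))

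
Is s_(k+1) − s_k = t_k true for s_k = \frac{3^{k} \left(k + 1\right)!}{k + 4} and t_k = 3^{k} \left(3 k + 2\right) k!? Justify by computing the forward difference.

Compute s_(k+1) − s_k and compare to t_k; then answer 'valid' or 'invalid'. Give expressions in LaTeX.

s_(k+1) = 3**(k + 1)*factorial(k + 2)/(k + 5)
s_(k+1) − s_k = 3**k*(3*k**2 + 17*k + 19)*factorial(k + 1)/((k + 4)*(k + 5))
(s_(k+1) − s_k) − t_k = -3**(k + 1)*(3*k**2 + 14*k + 7)*factorial(k)/((k + 4)*(k + 5))

Invalid: residual - \frac{3^{k + 1} \left(3 k^{2} + 14 k + 7\right) k!}{\left(k + 4\right) \left(k + 5\right)} ≠ 0.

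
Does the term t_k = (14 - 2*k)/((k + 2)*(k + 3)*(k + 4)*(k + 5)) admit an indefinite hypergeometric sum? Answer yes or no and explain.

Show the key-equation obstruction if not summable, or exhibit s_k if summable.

Yes. s_k = k*(k**2 + 9*k + 32)/(6*(k + 2)*(k + 3)*(k + 4)).

Ratio r(k) = (k - 6)*(k + 2)/((k - 7)*(k + 6)).
Take A(k)=k + 2, B(k)=k + 6, C(k)=k - 7.
f must satisfy (k + 2)·f(k+1) − (k + 5)·f(k) = k - 7.
From deg A=1, deg B=1, deg C=1: d=3.
Coefficient equations give f(k) = -k*(k**2 + 9*k + 32)/12.
Get s_k = R·t_k = k*(k**2 + 9*k + 32)/(6*(k + 2)*(k + 3)*(k + 4)) with R(k) = B(k−1)f(k)/C(k) = -k*(k + 5)*(k**2 + 9*k + 32)/(12*(k - 7)).
Δs = 2*(7 - k)/(k**4 + 14*k**3 + 71*k**2 + 154*k + 120), as required.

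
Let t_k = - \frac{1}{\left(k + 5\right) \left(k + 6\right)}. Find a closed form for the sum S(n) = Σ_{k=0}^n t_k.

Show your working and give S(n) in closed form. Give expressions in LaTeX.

S(n) = \frac{- n - 1}{5 \left(n + 6\right)}

t_(k+1)/t_k = (k + 5)/(k + 7).
Factor: A=k + 5; B=k + 7; C=1.
Key eq: (k + 5)·f(k+1) = (k + 6)·f(k) + (1).
d = 1 from the (1,1,0) case.
A polynomial solution: f(k) = k/5.
R(k) = B(k−1)·f(k)/C(k) = k*(k + 6)/5; s_k = R·t_k = -k/(5*k + 25).
Δs = -1/(k**2 + 11*k + 30), as required.
Σ_(k=0)^n t_k = s_(n+1) − s_(0) = ((-n - 1)/(5*(n + 6))) − (0), i.e. (-n - 1)/(5*(n + 6)).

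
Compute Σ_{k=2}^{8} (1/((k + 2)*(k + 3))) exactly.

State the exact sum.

Σ = 7/44

Compute t_(k+1)/t_k: get (k + 2)/(k + 4).
Normal form (A,B,C) = (k + 2, k + 4, 1).
Solve (k + 2)·f(k+1) − (k + 3)·f(k) = 1.
From deg A=1, deg B=1, deg C=0: d=1.
A polynomial solution: f(k) = k/2.
R(k) = B(k−1)·f(k)/C(k) = k*(k + 3)/2; s_k = R·t_k = k/(2*(k + 2)).
Verify: 1/(k**2 + 5*k + 6) matches t_k.
Evaluate s at k=9 and k=2: 9/22 and 1/4; difference 7/44.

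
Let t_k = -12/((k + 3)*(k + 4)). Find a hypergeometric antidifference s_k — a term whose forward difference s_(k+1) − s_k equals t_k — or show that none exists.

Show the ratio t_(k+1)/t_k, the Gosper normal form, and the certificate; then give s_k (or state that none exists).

r(k) = (k + 3)/(k + 5) after simplifying.
Normal form (A,B,C) = (k + 3, k + 5, 1).
Solve (k + 3)·f(k+1) − (k + 4)·f(k) = 1.
Bound: deg f ≤ 1.
A polynomial solution: f(k) = k/3.
So s_k = (B(k−1)f/C)·t_k = (k*(k + 4)/3)·t_k = -4*k/(k + 3).
Verify: -12/(k**2 + 7*k + 12) matches t_k.

s_k = -4*k/(k + 3)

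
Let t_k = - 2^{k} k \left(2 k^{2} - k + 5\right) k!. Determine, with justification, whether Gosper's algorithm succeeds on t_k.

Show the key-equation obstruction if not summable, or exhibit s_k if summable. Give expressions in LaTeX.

r(k) = 2*(k + 1)**2*(-k + 2*(k + 1)**2 + 4)/(k*(2*k**2 - k + 5)) after simplifying.
Normal form (A,B,C) = (2*k + 2, 1, k**3 - k**2/2 + 5*k/2).
Set up (2*k + 2)·f(k+1) − (1)·f(k) − (k**3 - k**2/2 + 5*k/2) = 0.
From deg A=1, deg B=0, deg C=3: d=2.
Solve for f: f(k) = (k**2 - 3*k + 4)/2 (degree 2 ≤ 2).
Get s_k = R·t_k = -2**k*(k**2 - 3*k + 4)*factorial(k) with R(k) = B(k−1)f(k)/C(k) = (k**2 - 3*k + 4)/(k*(2*k**2 - k + 5)).
Verify: -2**k*k*(2*k**2 - k + 5)*factorial(k) matches t_k.

Yes. s_k = - 2^{k} \left(k^{2} - 3 k + 4\right) k!.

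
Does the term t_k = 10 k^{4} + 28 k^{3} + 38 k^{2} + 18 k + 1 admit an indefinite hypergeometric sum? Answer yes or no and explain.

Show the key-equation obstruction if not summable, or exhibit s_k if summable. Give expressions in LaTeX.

Yes. s_k = k \left(2 k^{4} + 2 k^{3} + 2 k^{2} - 3 k - 2\right).

The ratio is (10*k**4 + 68*k**3 + 182*k**2 + 218*k + 95)/(10*k**4 + 28*k**3 + 38*k**2 + 18*k + 1).
Take A(k)=1, B(k)=1, C(k)=k**4 + 14*k**3/5 + 19*k**2/5 + 9*k/5 + 1/10.
Key eq: (1)·f(k+1) = (1)·f(k) + (k**4 + 14*k**3/5 + 19*k**2/5 + 9*k/5 + 1/10).
deg f ≤ 5 (via 0,0,4).
Coefficient equations give f(k) = k*(2*k**4 + 2*k**3 + 2*k**2 - 3*k - 2)/10.
Get s_k = R·t_k = k*(2*k**4 + 2*k**3 + 2*k**2 - 3*k - 2) with R(k) = B(k−1)f(k)/C(k) = k*(2*k**4 + 2*k**3 + 2*k**2 - 3*k - 2)/(10*k**4 + 28*k**3 + 38*k**2 + 18*k + 1).
s_(k+1) − s_k = 10*k**4 + 28*k**3 + 38*k**2 + 18*k + 1 = t_k.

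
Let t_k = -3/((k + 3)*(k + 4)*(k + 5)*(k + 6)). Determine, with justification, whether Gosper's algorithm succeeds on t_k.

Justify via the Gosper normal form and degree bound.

t_(k+1)/t_k = (k + 3)/(k + 7).
Take A(k)=k + 3, B(k)=k + 7, C(k)=1.
f must satisfy (k + 3)·f(k+1) − (k + 6)·f(k) = 1.
deg f ≤ 3 (via 1,1,0).
Coefficient equations give f(k) = k*(k**2 + 12*k + 47)/180.
R(k) = B(k−1)·f(k)/C(k) = k*(k + 6)*(k**2 + 12*k + 47)/180; s_k = R·t_k = k*(-k**2 - 12*k - 47)/(60*(k + 3)*(k + 4)*(k + 5)).
s_(k+1) − s_k = -3/(k**4 + 18*k**3 + 119*k**2 + 342*k + 360) = t_k.

Yes. s_k = k*(-k**2 - 12*k - 47)/(60*(k + 3)*(k + 4)*(k + 5)).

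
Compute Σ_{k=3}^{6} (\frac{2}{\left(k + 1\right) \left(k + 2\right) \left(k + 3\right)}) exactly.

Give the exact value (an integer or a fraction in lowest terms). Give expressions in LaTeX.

Σ = 13/360

r(k) = (k + 1)/(k + 4) after simplifying.
Gosper form: A/B · C(k+1)/C(k) with A=k + 1, B=k + 4, C=1.
f must satisfy (k + 1)·f(k+1) − (k + 3)·f(k) = 1.
From deg A=1, deg B=1, deg C=0: d=2.
Match coefficients ⇒ f(k) = k*(k + 3)/4.
R(k) = B(k−1)·f(k)/C(k) = k*(k + 3)**2/4; s_k = R·t_k = k*(k + 3)/(2*(k + 1)*(k + 2)).
Verify: 2/(k**3 + 6*k**2 + 11*k + 6) matches t_k.
Evaluate s at k=7 and k=3: 35/72 and 9/20; difference 13/360.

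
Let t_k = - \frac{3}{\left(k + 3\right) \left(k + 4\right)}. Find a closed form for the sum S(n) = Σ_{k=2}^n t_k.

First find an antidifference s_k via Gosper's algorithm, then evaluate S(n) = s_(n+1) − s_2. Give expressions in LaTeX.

t_(k+1)/t_k = (k + 3)/(k + 5).
Gosper form: A/B · C(k+1)/C(k) with A=k + 3, B=k + 5, C=1.
f must satisfy (k + 3)·f(k+1) − (k + 4)·f(k) = 1.
Bound: deg f ≤ 1.
A polynomial solution: f(k) = k/3.
R(k) = B(k−1)·f(k)/C(k) = k*(k + 4)/3; s_k = R·t_k = -k/(k + 3).
Verify: -3/(k**2 + 7*k + 12) matches t_k.
Σ_(k=2)^n t_k = s_(n+1) − s_(2) = ((-n - 1)/(n + 4)) − (-2/5), i.e. 3*(1 - n)/(5*(n + 4)).

S(n) = \frac{3 \left(1 - n\right)}{5 \left(n + 4\right)}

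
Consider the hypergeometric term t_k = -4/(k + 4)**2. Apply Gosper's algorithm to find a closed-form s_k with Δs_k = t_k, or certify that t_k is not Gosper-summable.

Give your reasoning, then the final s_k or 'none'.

The ratio is (k + 4)**2/(k + 5)**2.
Gosper form: A/B · C(k+1)/C(k) with A=k**2 + 8*k + 16, B=k**2 + 10*k + 25, C=1.
Solve (k**2 + 8*k + 16)·f(k+1) − (k**2 + 8*k + 16)·f(k) = 1.
deg f ≤ 0 (via 2,2,0).
Put f(k) = c0: A·f(k+1) − B(k−1)·f(k) − C = -1; need -1 = 0 — inconsistent ⇒ no f, not summable.

no hypergeometric antidifference exists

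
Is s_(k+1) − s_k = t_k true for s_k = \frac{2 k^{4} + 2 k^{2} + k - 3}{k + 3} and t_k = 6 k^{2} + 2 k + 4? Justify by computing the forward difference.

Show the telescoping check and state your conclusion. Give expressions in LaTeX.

s_(k+1) = (k + 2*(k + 1)**4 + 2*(k + 1)**2 - 2)/(k + 4)
s_(k+1) − s_k = 2*(3*k**4 + 18*k**3 + 23*k**2 + 20*k + 9)/(k**2 + 7*k + 12)
(s_(k+1) − s_k) − t_k = 2*(-4*k**3 - 22*k**2 - 6*k - 15)/(k**2 + 7*k + 12)

Invalid: residual \frac{2 \left(- 4 k^{3} - 22 k^{2} - 6 k - 15\right)}{k^{2} + 7 k + 12} ≠ 0.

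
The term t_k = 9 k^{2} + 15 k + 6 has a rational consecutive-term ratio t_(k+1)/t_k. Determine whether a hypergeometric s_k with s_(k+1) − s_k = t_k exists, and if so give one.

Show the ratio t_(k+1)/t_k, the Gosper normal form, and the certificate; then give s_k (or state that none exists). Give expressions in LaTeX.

t_(k+1)/t_k = (3*k**2 + 11*k + 10)/(3*k**2 + 5*k + 2).
Gosper form: A/B · C(k+1)/C(k) with A=1, B=1, C=k**2 + 5*k/3 + 2/3.
Need (1)·f(k+1) − (1)·f(k) = k**2 + 5*k/3 + 2/3.
Bound: deg f ≤ 3.
Coefficient equations give f(k) = k**2*(k + 1)/3.
R(k) = B(k−1)·f(k)/C(k) = k**2/(3*k + 2); s_k = R·t_k = 3*k**2*(k + 1).
s_(k+1) − s_k = 9*k**2 + 15*k + 6 = t_k.

s_k = 3 k^{2} \left(k + 1\right)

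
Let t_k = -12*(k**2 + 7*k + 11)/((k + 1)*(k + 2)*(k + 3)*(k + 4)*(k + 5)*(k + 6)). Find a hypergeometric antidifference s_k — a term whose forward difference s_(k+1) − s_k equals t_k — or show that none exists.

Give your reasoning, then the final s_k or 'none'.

Ratio r(k) = (k + 1)*(7*k + (k + 1)**2 + 18)/((k + 7)*(k**2 + 7*k + 11)).
Normal form (A,B,C) = (k + 1, k + 7, k**2 + 7*k + 11).
Solve (k + 1)·f(k+1) − (k + 6)·f(k) = k**2 + 7*k + 11.
From deg A=1, deg B=1, deg C=2: d=5.
Solve for f: f(k) = k*(k + 2)*(k + 4)*(k**2 + 9*k + 23)/45 (degree 5 ≤ 5).
R(k) = B(k−1)·f(k)/C(k) = k*(k + 2)*(k + 4)*(k + 6)*(k**2 + 9*k + 23)/(45*(k**2 + 7*k + 11)); s_k = R·t_k = 4*k*(-k**2 - 9*k - 23)/(15*(k**3 + 9*k**2 + 23*k + 15)).
Δs = 12*(-k**2 - 7*k - 11)/(k**6 + 21*k**5 + 175*k**4 + 735*k**3 + 1624*k**2 + 1764*k + 720), as required.

s_k = 4*k*(-k**2 - 9*k - 23)/(15*(k**3 + 9*k**2 + 23*k + 15))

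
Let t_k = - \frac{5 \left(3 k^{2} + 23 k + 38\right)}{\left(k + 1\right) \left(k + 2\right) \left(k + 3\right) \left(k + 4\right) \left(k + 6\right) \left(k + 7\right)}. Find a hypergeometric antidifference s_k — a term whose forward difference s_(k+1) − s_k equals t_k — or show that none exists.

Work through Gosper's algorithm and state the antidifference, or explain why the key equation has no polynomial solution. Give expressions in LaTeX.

s_k = \frac{5 k \left(- k^{2} - 10 k - 27\right)}{18 \left(k^{3} + 10 k^{2} + 27 k + 18\right)}

Ratio r(k) = (k + 1)*(k + 6)*(23*k + 3*(k + 1)**2 + 61)/((k + 5)*(k + 8)*(3*k**2 + 23*k + 38)).
Normal form (A,B,C) = (k + 1, k + 8, k**3 + 38*k**2/3 + 51*k + 190/3).
Key eq: (k + 1)·f(k+1) = (k + 7)·f(k) + (k**3 + 38*k**2/3 + 51*k + 190/3).
d = 6 from the (1,1,3) case.
Solving with deg f ≤ 6: f(k) = k*(k + 2)*(k + 4)*(k + 5)*(k**2 + 10*k + 27)/54.
So s_k = (B(k−1)f/C)·t_k = (k*(k + 2)*(k + 4)*(k + 7)*(k**2 + 10*k + 27)/(18*(3*k**2 + 23*k + 38)))·t_k = 5*k*(-k**2 - 10*k - 27)/(18*(k**3 + 10*k**2 + 27*k + 18)).
s_(k+1) − s_k = 5*(-3*k**2 - 23*k - 38)/(k**6 + 23*k**5 + 207*k**4 + 925*k**3 + 2144*k**2 + 2412*k + 1008) = t_k.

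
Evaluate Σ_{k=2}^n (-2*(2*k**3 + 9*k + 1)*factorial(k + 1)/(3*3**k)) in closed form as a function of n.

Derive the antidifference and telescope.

S(n) = (12*3**n - 4*n**4*factorial(n) - 16*n**3*factorial(n) - 18*n**2*factorial(n) - 2*n*factorial(n) + 4*factorial(n))/(3*3**n)

t_(k+1)/t_k = (k + 2)*(9*k + 2*(k + 1)**3 + 10)/(3*(2*k**3 + 9*k + 1)).
So A=k/3 + 2/3 and B=1, with C=k**3 + 9*k/2 + 1/2.
Key eq: (k/3 + 2/3)·f(k+1) = (1)·f(k) + (k**3 + 9*k/2 + 1/2).
deg f ≤ 2 (via 1,0,3).
Match coefficients ⇒ f(k) = 3*(2*k**2 - 2*k - 1)/2.
R(k) = B(k−1)·f(k)/C(k) = 3*(2*k**2 - 2*k - 1)/(2*k**3 + 9*k + 1); s_k = R·t_k = 2*(-2*k**2 + 2*k + 1)*factorial(k + 1)/3**k.
Verify: -2*(2*k**3 + 9*k + 1)*factorial(k + 1)/(3*3**k) matches t_k.
Σ_(k=2)^n t_k = s_(n+1) − s_(2) = (-2*3**(-n - 1)*(2*n**2 + 2*n - 1)*factorial(n + 2)) − (-4), i.e. (12*3**n - 4*n**4*factorial(n) - 16*n**3*factorial(n) - 18*n**2*factorial(n) - 2*n*factorial(n) + 4*factorial(n))/(3*3**n).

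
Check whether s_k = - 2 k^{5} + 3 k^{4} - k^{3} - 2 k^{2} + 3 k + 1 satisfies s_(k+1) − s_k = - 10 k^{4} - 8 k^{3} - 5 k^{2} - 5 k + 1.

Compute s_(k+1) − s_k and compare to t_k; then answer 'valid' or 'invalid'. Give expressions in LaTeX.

valid; difference matches t_k

s_(k+1) = -2*k**5 - 7*k**4 - 9*k**3 - 7*k**2 - 2*k + 2
s_(k+1) − s_k = -10*k**4 - 8*k**3 - 5*k**2 - 5*k + 1
(s_(k+1) − s_k) − t_k = 0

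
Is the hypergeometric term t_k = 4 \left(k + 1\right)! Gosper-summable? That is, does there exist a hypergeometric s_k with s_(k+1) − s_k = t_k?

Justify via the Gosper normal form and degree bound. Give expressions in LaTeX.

The ratio is k + 2.
Gosper form: A/B · C(k+1)/C(k) with A=k + 2, B=1, C=1.
Need (k + 2)·f(k+1) − (1)·f(k) = 1.
Bound: deg f ≤ -1.
d = -1 < 0 ⇒ no nonzero polynomial f; not summable.

No — t_k has no hypergeometric antidifference.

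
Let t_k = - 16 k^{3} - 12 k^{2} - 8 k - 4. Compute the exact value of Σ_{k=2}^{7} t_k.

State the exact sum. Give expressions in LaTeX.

Compute t_(k+1)/t_k: get (4*k**3 + 15*k**2 + 20*k + 10)/(4*k**3 + 3*k**2 + 2*k + 1).
Take A(k)=1, B(k)=1, C(k)=k**3 + 3*k**2/4 + k/2 + 1/4.
f must satisfy (1)·f(k+1) − (1)·f(k) = k**3 + 3*k**2/4 + k/2 + 1/4.
d = 4 from the (0,0,3) case.
Coefficient equations give f(k) = k*(2*k**3 - 2*k**2 + k + 1)/8.
R(k) = B(k−1)·f(k)/C(k) = k*(2*k**3 - 2*k**2 + k + 1)/(2*(4*k**3 + 3*k**2 + 2*k + 1)); s_k = R·t_k = 2*k*(-2*k**3 + 2*k**2 - k - 1).
Check: Δs_k = -16*k**3 - 12*k**2 - 8*k - 4. ✓
Telescoping: Σ = s_(8) − s_(2) = -14480 − (-44) = -14436.

Σ = -14436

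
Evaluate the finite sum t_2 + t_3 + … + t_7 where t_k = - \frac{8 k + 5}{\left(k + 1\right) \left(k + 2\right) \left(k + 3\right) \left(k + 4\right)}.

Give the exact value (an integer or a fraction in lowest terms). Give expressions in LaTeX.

Σ = -293/1980

r(k) = (k + 1)*(8*k + 13)/((k + 5)*(8*k + 5)) after simplifying.
So A=k + 1 and B=k + 5, with C=k + 5/8.
f must satisfy (k + 1)·f(k+1) − (k + 4)·f(k) = k + 5/8.
Bound: deg f ≤ 3.
Solving with deg f ≤ 3: f(k) = k*(k**2 + 6*k + 3)/16.
Get s_k = R·t_k = k*(-k**2 - 6*k - 3)/(2*(k + 1)*(k + 2)*(k + 3)) with R(k) = B(k−1)f(k)/C(k) = k*(k + 4)*(k**2 + 6*k + 3)/(2*(8*k + 5)).
Check: Δs_k = (-8*k - 5)/(k**4 + 10*k**3 + 35*k**2 + 50*k + 24). ✓
Telescoping: Σ = s_(8) − s_(2) = -46/99 − (-19/60) = -293/1980.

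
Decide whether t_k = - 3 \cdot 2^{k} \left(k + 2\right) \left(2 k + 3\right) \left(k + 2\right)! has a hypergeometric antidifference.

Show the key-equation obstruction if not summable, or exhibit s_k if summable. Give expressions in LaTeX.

Yes. s_k = - 3 \cdot 2^{k} k \left(k + 2\right)!.

Compute t_(k+1)/t_k: get (k + 3)**2*(4*k + 10)/((k + 2)*(2*k + 3)).
Take A(k)=2*k + 6, B(k)=1, C(k)=k**2 + 7*k/2 + 3.
Solve (2*k + 6)·f(k+1) − (1)·f(k) = k**2 + 7*k/2 + 3.
From deg A=1, deg B=0, deg C=2: d=1.
A polynomial solution: f(k) = k/2.
Get s_k = R·t_k = -3*2**k*k*factorial(k + 2) with R(k) = B(k−1)f(k)/C(k) = k/((k + 2)*(2*k + 3)).
s_(k+1) − s_k = -3*2**k*(k + 2)*(2*k + 3)*factorial(k + 2) = t_k.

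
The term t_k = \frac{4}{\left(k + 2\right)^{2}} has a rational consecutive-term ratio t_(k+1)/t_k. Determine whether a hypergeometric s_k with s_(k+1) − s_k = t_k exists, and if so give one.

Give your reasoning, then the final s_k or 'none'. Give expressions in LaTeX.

Ratio r(k) = (k + 2)**2/(k + 3)**2.
A = k**2 + 4*k + 4, B = k**2 + 6*k + 9, C = 1.
Need (k**2 + 4*k + 4)·f(k+1) − (k**2 + 4*k + 4)·f(k) = 1.
Degrees (2,2,0) ⇒ d ≤ 0.
f = c0 ⇒ A·f(k+1) − B(k−1)·f(k) − C = -1. The system {-1 = 0} is inconsistent; no antidifference.

not Gosper-summable; s_k does not exist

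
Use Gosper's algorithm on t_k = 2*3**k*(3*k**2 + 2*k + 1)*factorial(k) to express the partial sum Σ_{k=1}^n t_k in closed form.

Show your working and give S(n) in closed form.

S(n) = 6*3**n*n*factorial(n + 1)

Compute t_(k+1)/t_k: get 3*(3*k**3 + 11*k**2 + 14*k + 6)/(3*k**2 + 2*k + 1).
Normal form (A,B,C) = (3*k + 3, 1, k**2 + 2*k/3 + 1/3).
Set up (3*k + 3)·f(k+1) − (1)·f(k) − (k**2 + 2*k/3 + 1/3) = 0.
deg f ≤ 1 (via 1,0,2).
Coefficient equations give f(k) = (k - 1)/3.
Then R = B(k−1)f/C = (k - 1)/(3*k**2 + 2*k + 1), so s_k = R(k)·t_k = 2*3**k*(k - 1)*factorial(k).
Verify: 2*3**k*(3*k**2 + 2*k + 1)*factorial(k) matches t_k.
Σ_(k=1)^n t_k = s_(n+1) − s_(1) = (6*3**n*n*factorial(n + 1)) − (0), i.e. 6*3**n*n*factorial(n + 1).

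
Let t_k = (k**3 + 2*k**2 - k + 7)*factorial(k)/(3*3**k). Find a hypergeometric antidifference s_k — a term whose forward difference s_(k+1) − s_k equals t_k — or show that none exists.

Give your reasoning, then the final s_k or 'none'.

The ratio is (k + 1)*(-k + (k + 1)**3 + 2*(k + 1)**2 + 6)/(3*(k**3 + 2*k**2 - k + 7)).
So A=k/3 + 1/3 and B=1, with C=k**3 + 2*k**2 - k + 7.
Set up (k/3 + 1/3)·f(k+1) − (1)·f(k) − (k**3 + 2*k**2 - k + 7) = 0.
Degrees (1,0,3) ⇒ d ≤ 2.
Solving with deg f ≤ 2: f(k) = 3*(k**2 + 2*k - 2).
Certificate R = B(k−1)f/C = 3*(k**2 + 2*k - 2)/(k**3 + 2*k**2 - k + 7) gives s_k = (k**2 + 2*k - 2)*factorial(k)/3**k.
Δs = (k**3 + 2*k**2 - k + 7)*factorial(k)/(3*3**k), as required.

s_k = (k**2 + 2*k - 2)*factorial(k)/3**k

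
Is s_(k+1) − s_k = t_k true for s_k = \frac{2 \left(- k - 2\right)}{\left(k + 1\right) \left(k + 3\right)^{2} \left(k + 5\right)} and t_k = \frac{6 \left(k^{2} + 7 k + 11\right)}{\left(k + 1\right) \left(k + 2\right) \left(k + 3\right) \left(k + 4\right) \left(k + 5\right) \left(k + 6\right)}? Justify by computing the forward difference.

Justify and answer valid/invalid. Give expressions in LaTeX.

s_(k+1) = 2*(-k - 3)/((k + 2)*(k + 4)**2*(k + 6))
s_(k+1) − s_k = 2*(-(k + 1)*(k + 3)**3*(k + 5) + (k + 2)**2*(k + 4)**2*(k + 6))/((k + 1)*(k + 2)*(k + 3)**2*(k + 4)**2*(k + 5)*(k + 6))
(s_(k+1) − s_k) − t_k = 2*(-4*k**3 - 42*k**2 - 140*k - 147)/(k**8 + 28*k**7 + 334*k**6 + 2212*k**5 + 8869*k**4 + 21952*k**3 + 32556*k**2 + 26208*k + 8640)

Invalid: residual \frac{2 \left(- 4 k^{3} - 42 k^{2} - 140 k - 147\right)}{k^{8} + 28 k^{7} + 334 k^{6} + 2212 k^{5} + 8869 k^{4} + 21952 k^{3} + 32556 k^{2} + 26208 k + 8640} ≠ 0.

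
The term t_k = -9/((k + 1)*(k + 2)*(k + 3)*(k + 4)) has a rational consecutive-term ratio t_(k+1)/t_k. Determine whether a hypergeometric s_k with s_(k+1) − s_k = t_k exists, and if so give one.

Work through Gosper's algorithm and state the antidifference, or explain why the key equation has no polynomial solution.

t_(k+1)/t_k = (k + 1)/(k + 5).
Factor: A=k + 1; B=k + 5; C=1.
Set up (k + 1)·f(k+1) − (k + 4)·f(k) − (1) = 0.
Degrees (1,1,0) ⇒ d ≤ 3.
Coefficient equations give f(k) = k*(k**2 + 6*k + 11)/18.
Then R = B(k−1)f/C = k*(k + 4)*(k**2 + 6*k + 11)/18, so s_k = R(k)·t_k = k*(-k**2 - 6*k - 11)/(2*(k + 1)*(k + 2)*(k + 3)).
Δs = -9/(k**4 + 10*k**3 + 35*k**2 + 50*k + 24), as required.

s_k = k*(-k**2 - 6*k - 11)/(2*(k + 1)*(k + 2)*(k + 3))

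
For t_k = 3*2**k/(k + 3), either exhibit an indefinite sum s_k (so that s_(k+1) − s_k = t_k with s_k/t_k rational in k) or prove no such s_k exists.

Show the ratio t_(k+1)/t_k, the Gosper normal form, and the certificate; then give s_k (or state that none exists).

Step 1: r(k) = 2*(k + 3)/(k + 4).
A = 2*k + 6, B = k + 4, C = 1.
Solve (2*k + 6)·f(k+1) − (k + 3)·f(k) = 1.
d = -1 from the (1,1,0) case.
deg f ≤ -1 is impossible — no certificate.

no hypergeometric antidifference exists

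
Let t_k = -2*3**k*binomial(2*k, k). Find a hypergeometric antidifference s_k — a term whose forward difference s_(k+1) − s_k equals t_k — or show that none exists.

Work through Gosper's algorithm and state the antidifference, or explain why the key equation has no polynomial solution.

not Gosper-summable; s_k does not exist

Step 1: r(k) = 6*(2*k + 1)/(k + 1).
Factor: A=12*k + 6; B=k + 1; C=1.
Key eq: (12*k + 6)·f(k+1) = (k)·f(k) + (1).
d = -1 from the (1,1,0) case.
Negative degree bound (-1): no f exists, t_k not Gosper-summable.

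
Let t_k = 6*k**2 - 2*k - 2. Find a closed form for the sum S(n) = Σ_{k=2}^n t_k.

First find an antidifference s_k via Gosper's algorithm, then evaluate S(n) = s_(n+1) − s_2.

Step 1: r(k) = (k - 3*(k + 1)**2 + 2)/(-3*k**2 + k + 1).
Factor: A=1; B=1; C=k**2 - k/3 - 1/3.
Solve (1)·f(k+1) − (1)·f(k) = k**2 - k/3 - 1/3.
Bound: deg f ≤ 3.
Match coefficients ⇒ f(k) = k**2*(k - 2)/3.
Certificate R = B(k−1)f/C = k**2*(k - 2)/(3*k**2 - k - 1) gives s_k = 2*k**2*(k - 2).
s_(k+1) − s_k = 6*k**2 - 2*k - 2 = t_k.
Telescope: S(n) = s_(n+1) − s_(2) = 2*n**3 + 2*n**2 - 2*n - 2 − (0) = 2*n**3 + 2*n**2 - 2*n - 2.

S(n) = 2*n**3 + 2*n**2 - 2*n - 2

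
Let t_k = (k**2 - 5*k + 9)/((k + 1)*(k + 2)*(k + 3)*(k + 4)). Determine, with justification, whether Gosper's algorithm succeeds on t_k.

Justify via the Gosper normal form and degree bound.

Yes. s_k = k*(k**2 + 4*k + 13)/(2*(k + 1)*(k + 2)*(k + 3)).

The ratio is (k**3 - 2*k**2 + 2*k + 5)/(k**3 - 16*k + 45).
So A=k + 1 and B=k + 5, with C=k**2 - 5*k + 9.
Need (k + 1)·f(k+1) − (k + 4)·f(k) = k**2 - 5*k + 9.
deg f ≤ 3 (via 1,1,2).
Match coefficients ⇒ f(k) = k*(k**2 + 4*k + 13)/2.
R(k) = B(k−1)·f(k)/C(k) = k*(k + 4)*(k**2 + 4*k + 13)/(2*(k**2 - 5*k + 9)); s_k = R·t_k = k*(k**2 + 4*k + 13)/(2*(k + 1)*(k + 2)*(k + 3)).
Δs = (k**2 - 5*k + 9)/(k**4 + 10*k**3 + 35*k**2 + 50*k + 24), as required.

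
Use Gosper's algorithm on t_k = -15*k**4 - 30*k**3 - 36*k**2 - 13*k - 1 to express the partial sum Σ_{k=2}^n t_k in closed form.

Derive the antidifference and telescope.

Ratio r(k) = (15*k**4 + 90*k**3 + 216*k**2 + 235*k + 95)/(15*k**4 + 30*k**3 + 36*k**2 + 13*k + 1).
Factor: A=1; B=1; C=k**4 + 2*k**3 + 12*k**2/5 + 13*k/15 + 1/15.
Set up (1)·f(k+1) − (1)·f(k) − (k**4 + 2*k**3 + 12*k**2/5 + 13*k/15 + 1/15) = 0.
Degrees (0,0,4) ⇒ d ≤ 5.
Solve for f: f(k) = k**2*(3*k**3 + 2*k - 4)/15 (degree 5 ≤ 5).
So s_k = (B(k−1)f/C)·t_k = (k**2*(3*k**3 + 2*k - 4)/(15*k**4 + 30*k**3 + 36*k**2 + 13*k + 1))·t_k = k**2*(-3*k**3 - 2*k + 4).
s_(k+1) − s_k = -15*k**4 - 30*k**3 - 36*k**2 - 13*k - 1 = t_k.
Evaluate: s_(n+1) = -3*n**5 - 15*n**4 - 32*n**3 - 32*n**2 - 13*n - 1; subtract s_(2) = -96 ⇒ S(n) = -3*n**5 - 15*n**4 - 32*n**3 - 32*n**2 - 13*n + 95.

S(n) = -3*n**5 - 15*n**4 - 32*n**3 - 32*n**2 - 13*n + 95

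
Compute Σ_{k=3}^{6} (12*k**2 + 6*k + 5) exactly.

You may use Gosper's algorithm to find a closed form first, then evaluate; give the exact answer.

Σ = 1160

Ratio r(k) = (12*k**2 + 30*k + 23)/(12*k**2 + 6*k + 5).
A = 1, B = 1, C = k**2 + k/2 + 5/12.
Solve (1)·f(k+1) − (1)·f(k) = k**2 + k/2 + 5/12.
From deg A=0, deg B=0, deg C=2: d=3.
Solving with deg f ≤ 3: f(k) = k*(4*k**2 - 3*k + 4)/12.
Then R = B(k−1)f/C = k*(4*k**2 - 3*k + 4)/(12*k**2 + 6*k + 5), so s_k = R(k)·t_k = k*(4*k**2 - 3*k + 4).
Δs = 12*k**2 + 6*k + 5, as required.
Evaluate s at k=7 and k=3: 1253 and 93; difference 1160.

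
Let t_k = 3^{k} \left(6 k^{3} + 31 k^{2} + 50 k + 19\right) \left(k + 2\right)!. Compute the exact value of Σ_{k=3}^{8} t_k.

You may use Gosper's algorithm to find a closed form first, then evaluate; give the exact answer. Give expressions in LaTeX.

Σ = 133566003583200

Compute t_(k+1)/t_k: get 3*(6*k**4 + 67*k**3 + 277*k**2 + 496*k + 318)/(6*k**3 + 31*k**2 + 50*k + 19).
A = 3*k + 9, B = 1, C = k**3 + 31*k**2/6 + 25*k/3 + 19/6.
Solve (3*k + 9)·f(k+1) − (1)·f(k) = k**3 + 31*k**2/6 + 25*k/3 + 19/6.
From deg A=1, deg B=0, deg C=3: d=2.
A polynomial solution: f(k) = (k + 1)*(2*k - 1)/6.
So s_k = (B(k−1)f/C)·t_k = ((k + 1)*(2*k - 1)/(6*k**3 + 31*k**2 + 50*k + 19))·t_k = 3**k*(k + 1)*(2*k - 1)*factorial(k + 2).
s_(k+1) − s_k = 3**k*(6*k**3 + 31*k**2 + 50*k + 19)*factorial(k + 2) = t_k.
Sum = s_(9) − s_(3); s_(9) = 133566003648000, s_(3) = 64800 ⇒ 133566003583200.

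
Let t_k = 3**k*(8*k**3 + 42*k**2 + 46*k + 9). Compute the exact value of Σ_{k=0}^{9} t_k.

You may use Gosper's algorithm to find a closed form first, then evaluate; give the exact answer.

Σ = 251548740

Ratio r(k) = 3*(8*k**3 + 66*k**2 + 154*k + 105)/(8*k**3 + 42*k**2 + 46*k + 9).
A = 3, B = 1, C = k**3 + 21*k**2/4 + 23*k/4 + 9/8.
Solve (3)·f(k+1) − (1)·f(k) = k**3 + 21*k**2/4 + 23*k/4 + 9/8.
Degrees (0,0,3) ⇒ d ≤ 3.
A polynomial solution: f(k) = k*(4*k**2 + 3*k - 4)/8.
Then R = B(k−1)f/C = k*(4*k**2 + 3*k - 4)/((4*k + 1)*(2*k**2 + 10*k + 9)), so s_k = R(k)·t_k = 3**k*k*(4*k**2 + 3*k - 4).
Check: Δs_k = 3**k*(8*k**3 + 42*k**2 + 46*k + 9). ✓
Evaluate s at k=10 and k=0: 251548740 and 0; difference 251548740.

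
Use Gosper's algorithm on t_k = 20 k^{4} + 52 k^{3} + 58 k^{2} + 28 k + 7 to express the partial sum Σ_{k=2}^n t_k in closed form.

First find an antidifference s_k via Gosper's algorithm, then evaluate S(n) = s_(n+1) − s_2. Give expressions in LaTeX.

The ratio is (20*k**4 + 132*k**3 + 334*k**2 + 380*k + 165)/(20*k**4 + 52*k**3 + 58*k**2 + 28*k + 7).
Gosper form: A/B · C(k+1)/C(k) with A=1, B=1, C=k**4 + 13*k**3/5 + 29*k**2/10 + 7*k/5 + 7/20.
Need (1)·f(k+1) − (1)·f(k) = k**4 + 13*k**3/5 + 29*k**2/10 + 7*k/5 + 7/20.
d = 5 from the (0,0,4) case.
Match coefficients ⇒ f(k) = k*(4*k**4 + 3*k**3 - 2*k + 2)/20.
R(k) = B(k−1)·f(k)/C(k) = k*(4*k**4 + 3*k**3 - 2*k + 2)/(20*k**4 + 52*k**3 + 58*k**2 + 28*k + 7); s_k = R·t_k = k*(4*k**4 + 3*k**3 - 2*k + 2).
s_(k+1) − s_k = 20*k**4 + 52*k**3 + 58*k**2 + 28*k + 7 = t_k.
Telescope: S(n) = s_(n+1) − s_(2) = 4*n**5 + 23*n**4 + 52*n**3 + 56*n**2 + 30*n + 7 − (172) = 4*n**5 + 23*n**4 + 52*n**3 + 56*n**2 + 30*n - 165.

S(n) = 4 n^{5} + 23 n^{4} + 52 n^{3} + 56 n^{2} + 30 n - 165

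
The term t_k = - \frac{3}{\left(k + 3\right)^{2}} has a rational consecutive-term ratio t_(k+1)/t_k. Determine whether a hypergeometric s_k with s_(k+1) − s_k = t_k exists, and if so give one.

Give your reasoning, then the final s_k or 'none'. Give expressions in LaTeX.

not Gosper-summable; s_k does not exist

Step 1: r(k) = (k + 3)**2/(k + 4)**2.
Factor: A=k**2 + 6*k + 9; B=k**2 + 8*k + 16; C=1.
Solve (k**2 + 6*k + 9)·f(k+1) − (k**2 + 6*k + 9)·f(k) = 1.
Bound: deg f ≤ 0.
Write f(k) = c0. Then LHS − RHS = -1, requiring -1 = 0: contradictory. No certificate.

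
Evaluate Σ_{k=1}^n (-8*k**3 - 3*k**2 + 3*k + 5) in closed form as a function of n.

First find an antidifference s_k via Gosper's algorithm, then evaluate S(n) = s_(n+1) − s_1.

S(n) = n*(-2*n**3 - 5*n**2 - 2*n + 6)

r(k) = (8*k**3 + 27*k**2 + 27*k + 3)/(8*k**3 + 3*k**2 - 3*k - 5) after simplifying.
Factor: A=1; B=1; C=k**3 + 3*k**2/8 - 3*k/8 - 5/8.
Solve (1)·f(k+1) − (1)·f(k) = k**3 + 3*k**2/8 - 3*k/8 - 5/8.
deg f ≤ 4 (via 0,0,3).
Solve for f: f(k) = k*(2*k**3 - 3*k**2 - k - 3)/8 (degree 4 ≤ 4).
Get s_k = R·t_k = k*(-2*k**3 + 3*k**2 + k + 3) with R(k) = B(k−1)f(k)/C(k) = k*(2*k**3 - 3*k**2 - k - 3)/(8*k**3 + 3*k**2 - 3*k - 5).
Verify: -8*k**3 - 3*k**2 + 3*k + 5 matches t_k.
Telescope: S(n) = s_(n+1) − s_(1) = -2*n**4 - 5*n**3 - 2*n**2 + 6*n + 5 − (5) = n*(-2*n**3 - 5*n**2 - 2*n + 6).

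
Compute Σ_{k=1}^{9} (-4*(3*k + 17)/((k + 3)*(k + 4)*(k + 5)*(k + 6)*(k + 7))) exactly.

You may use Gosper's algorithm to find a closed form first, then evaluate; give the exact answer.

t_(k+1)/t_k = (k + 3)*(3*k + 20)/((k + 8)*(3*k + 17)).
A = k + 3, B = k + 8, C = k + 17/3.
Solve (k + 3)·f(k+1) − (k + 7)·f(k) = k + 17/3.
From deg A=1, deg B=1, deg C=1: d=4.
Match coefficients ⇒ f(k) = k*(k + 5)*(k**2 + 13*k + 54)/216.
Certificate R = B(k−1)f/C = k*(k + 5)*(k + 7)*(k**2 + 13*k + 54)/(72*(3*k + 17)) gives s_k = k*(-k**2 - 13*k - 54)/(18*(k**3 + 13*k**2 + 54*k + 72)).
s_(k+1) − s_k = 4*(-3*k - 17)/(k**5 + 25*k**4 + 245*k**3 + 1175*k**2 + 2754*k + 2520) = t_k.
Σ_(k=1)^(9) t_k = s_(10) − s_(1) = -355/6552 − (-17/630) = -99/3640.

Σ = -99/3640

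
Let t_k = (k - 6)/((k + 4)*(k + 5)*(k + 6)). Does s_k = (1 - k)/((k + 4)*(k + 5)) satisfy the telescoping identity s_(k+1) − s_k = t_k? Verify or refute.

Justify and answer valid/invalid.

valid (s_(k+1) − s_k reduces to t_k)

s_(k+1) = -k/((k + 5)*(k + 6))
s_(k+1) − s_k = (k - 6)/(k**3 + 15*k**2 + 74*k + 120)
(s_(k+1) − s_k) − t_k = 0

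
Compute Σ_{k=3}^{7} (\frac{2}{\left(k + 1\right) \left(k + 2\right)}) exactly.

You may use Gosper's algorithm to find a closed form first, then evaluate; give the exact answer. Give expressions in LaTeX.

Compute t_(k+1)/t_k: get (k + 1)/(k + 3).
Take A(k)=k + 1, B(k)=k + 3, C(k)=1.
Solve (k + 1)·f(k+1) − (k + 2)·f(k) = 1.
d = 1 from the (1,1,0) case.
Coefficient equations give f(k) = k.
Certificate R = B(k−1)f/C = k*(k + 2) gives s_k = 2*k/(k + 1).
Verify: 2/(k**2 + 3*k + 2) matches t_k.
Telescoping: Σ = s_(8) − s_(3) = 16/9 − (3/2) = 5/18.

Σ = 5/18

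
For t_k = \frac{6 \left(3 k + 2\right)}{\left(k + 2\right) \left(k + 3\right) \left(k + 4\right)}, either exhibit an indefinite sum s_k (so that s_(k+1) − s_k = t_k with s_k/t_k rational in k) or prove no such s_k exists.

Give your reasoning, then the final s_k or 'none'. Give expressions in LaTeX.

s_k = \frac{2 k \left(2 k + 1\right)}{\left(k + 2\right) \left(k + 3\right)}

Ratio r(k) = (k + 2)*(3*k + 5)/((k + 5)*(3*k + 2)).
Factor: A=k + 2; B=k + 5; C=k + 2/3.
Set up (k + 2)·f(k+1) − (k + 4)·f(k) − (k + 2/3) = 0.
Bound: deg f ≤ 2.
Coefficient equations give f(k) = k*(2*k + 1)/9.
Certificate R = B(k−1)f/C = k*(k + 4)*(2*k + 1)/(3*(3*k + 2)) gives s_k = 2*k*(2*k + 1)/((k + 2)*(k + 3)).
Δs = 6*(3*k + 2)/(k**3 + 9*k**2 + 26*k + 24), as required.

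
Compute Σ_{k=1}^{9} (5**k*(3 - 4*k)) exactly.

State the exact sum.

The ratio is 5*(4*k + 1)/(4*k - 3).
Gosper form: A/B · C(k+1)/C(k) with A=5, B=1, C=k - 3/4.
Need (5)·f(k+1) − (1)·f(k) = k - 3/4.
deg f ≤ 1 (via 0,0,1).
Solving with deg f ≤ 1: f(k) = (k - 2)/4.
Then R = B(k−1)f/C = (k - 2)/(4*k - 3), so s_k = R(k)·t_k = 5**k*(2 - k).
Check: Δs_k = 5**k*(3 - 4*k). ✓
Telescoping: Σ = s_(10) − s_(1) = -78125000 − (5) = -78125005.

Σ = -78125005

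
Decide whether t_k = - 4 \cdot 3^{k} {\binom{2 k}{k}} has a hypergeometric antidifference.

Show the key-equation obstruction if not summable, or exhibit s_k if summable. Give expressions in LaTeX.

r(k) = 6*(2*k + 1)/(k + 1) after simplifying.
Factor: A=12*k + 6; B=k + 1; C=1.
Solve (12*k + 6)·f(k+1) − (k)·f(k) = 1.
From deg A=1, deg B=1, deg C=0: d=-1.
d = -1 < 0 ⇒ no nonzero polynomial f; not summable.

No. Not Gosper-summable.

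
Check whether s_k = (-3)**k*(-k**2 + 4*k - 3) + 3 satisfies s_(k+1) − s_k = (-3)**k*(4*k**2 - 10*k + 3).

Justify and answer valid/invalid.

s_(k+1) = -3*(-3)**k*(4*k - (k + 1)**2 + 1) + 3
s_(k+1) − s_k = (-3)**k*(4*k**2 - 10*k + 3)
(s_(k+1) − s_k) − t_k = 0

Valid: the claim telescopes to t_k.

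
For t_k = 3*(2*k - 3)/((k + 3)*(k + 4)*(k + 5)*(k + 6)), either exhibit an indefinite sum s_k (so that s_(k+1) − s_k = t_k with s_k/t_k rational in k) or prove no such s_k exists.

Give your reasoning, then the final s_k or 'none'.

s_k = -3*k/((k + 3)*(k + 4)*(k + 5))

Step 1: r(k) = (k + 3)*(2*k - 1)/((k + 7)*(2*k - 3)).
Normal form (A,B,C) = (k + 3, k + 7, k - 3/2).
Need (k + 3)·f(k+1) − (k + 6)·f(k) = k - 3/2.
Degrees (1,1,1) ⇒ d ≤ 3.
Solving with deg f ≤ 3: f(k) = -k/2.
So s_k = (B(k−1)f/C)·t_k = (-k*(k + 6)/(2*k - 3))·t_k = -3*k/((k + 3)*(k + 4)*(k + 5)).
Δs = 3*(2*k - 3)/(k**4 + 18*k**3 + 119*k**2 + 342*k + 360), as required.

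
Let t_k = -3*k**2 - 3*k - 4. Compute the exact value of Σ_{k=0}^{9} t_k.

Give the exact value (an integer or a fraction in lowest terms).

Σ = -1030

The ratio is (3*k**2 + 9*k + 10)/(3*k**2 + 3*k + 4).
Take A(k)=1, B(k)=1, C(k)=k**2 + k + 4/3.
Need (1)·f(k+1) − (1)·f(k) = k**2 + k + 4/3.
d = 3 from the (0,0,2) case.
Solving with deg f ≤ 3: f(k) = k*(k**2 + 3)/3.
So s_k = (B(k−1)f/C)·t_k = (k*(k**2 + 3)/(3*k**2 + 3*k + 4))·t_k = k*(-k**2 - 3).
Check: Δs_k = -3*k**2 - 3*k - 4. ✓
Σ_(k=0)^(9) t_k = s_(10) − s_(0) = -1030 − (0) = -1030.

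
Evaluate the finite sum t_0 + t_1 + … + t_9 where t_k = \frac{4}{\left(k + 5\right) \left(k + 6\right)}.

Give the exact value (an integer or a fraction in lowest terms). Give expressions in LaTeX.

t_(k+1)/t_k = (k + 5)/(k + 7).
Take A(k)=k + 5, B(k)=k + 7, C(k)=1.
Need (k + 5)·f(k+1) − (k + 6)·f(k) = 1.
Bound: deg f ≤ 1.
Solving with deg f ≤ 1: f(k) = k/5.
Certificate R = B(k−1)f/C = k*(k + 6)/5 gives s_k = 4*k/(5*(k + 5)).
Δs = 4/(k**2 + 11*k + 30), as required.
Sum = s_(10) − s_(0); s_(10) = 8/15, s_(0) = 0 ⇒ 8/15.

Σ = 8/15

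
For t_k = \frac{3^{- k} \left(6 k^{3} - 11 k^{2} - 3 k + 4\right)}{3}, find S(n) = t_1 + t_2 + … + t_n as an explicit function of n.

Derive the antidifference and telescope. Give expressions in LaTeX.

r(k) = (6*k**3 + 7*k**2 - 7*k - 4)/(3*(6*k**3 - 11*k**2 - 3*k + 4)) after simplifying.
So A=1/3 and B=1, with C=k**3 - 11*k**2/6 - k/2 + 2/3.
f must satisfy (1/3)·f(k+1) − (1)·f(k) = k**3 - 11*k**2/6 - k/2 + 2/3.
deg f ≤ 3 (via 0,0,3).
Solving with deg f ≤ 3: f(k) = -(3*k**3 - k**2 + 2*k + 4)/2.
So s_k = (B(k−1)f/C)·t_k = (-3*(3*k**3 - k**2 + 2*k + 4)/(6*k**3 - 11*k**2 - 3*k + 4))·t_k = (-3*k**3 + k**2 - 2*k - 4)/3**k.
Check: Δs_k = (6*k**3 - 11*k**2 - 3*k + 4)/(3*3**k). ✓
s_(n+1) = 3**(-n - 1)*(-3*n**3 - 8*n**2 - 9*n - 8) and s_(1) = -8/3, so S(n) = 3**(-n - 1)*(8*3**n - 3*n**3 - 8*n**2 - 9*n - 8).

S(n) = 3^{- n - 1} \left(8 \cdot 3^{n} - 3 n^{3} - 8 n^{2} - 9 n - 8\right)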